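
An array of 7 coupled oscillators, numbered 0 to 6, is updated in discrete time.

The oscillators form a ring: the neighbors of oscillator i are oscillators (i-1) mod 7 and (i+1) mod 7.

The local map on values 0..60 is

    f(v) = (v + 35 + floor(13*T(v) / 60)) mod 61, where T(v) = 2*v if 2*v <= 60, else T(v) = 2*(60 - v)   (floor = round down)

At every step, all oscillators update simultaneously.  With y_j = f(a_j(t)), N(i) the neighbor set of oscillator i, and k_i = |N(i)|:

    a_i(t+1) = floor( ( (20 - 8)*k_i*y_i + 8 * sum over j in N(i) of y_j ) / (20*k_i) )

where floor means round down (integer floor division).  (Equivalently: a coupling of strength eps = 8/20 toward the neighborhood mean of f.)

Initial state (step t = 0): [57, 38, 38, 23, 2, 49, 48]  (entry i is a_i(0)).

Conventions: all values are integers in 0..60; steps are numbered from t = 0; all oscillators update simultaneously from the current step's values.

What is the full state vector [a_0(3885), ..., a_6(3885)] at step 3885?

Answer: [37, 37, 37, 37, 37, 37, 37]
Key observation: The state at step 37, [20, 20, 20, 20, 20, 20, 20], reappears at step 40: the system is in a cycle of period 3 from step 37 on.  Therefore the state at step 3885 equals the state at step 37 + ((3885 - 37) mod 3) = 39, which is [37, 37, 37, 37, 37, 37, 37].

Derivation:
t=0: [57, 38, 38, 23, 2, 49, 48]
t=1: [28, 23, 18, 15, 28, 29, 28]
t=2: [12, 18, 48, 48, 22, 14, 14]
t=3: [54, 51, 33, 22, 19, 45, 54]
t=4: [29, 26, 17, 6, 6, 21, 29]
t=5: [14, 21, 46, 46, 35, 14, 12]
t=6: [44, 18, 21, 24, 27, 47, 53]
t=7: [32, 41, 16, 8, 14, 24, 28]
t=8: [18, 28, 48, 50, 43, 18, 13]
t=9: [49, 25, 24, 27, 32, 51, 55]
t=10: [24, 12, 9, 12, 18, 26, 29]
t=11: [18, 42, 49, 52, 48, 21, 12]
t=12: [51, 31, 26, 28, 22, 18, 44]
t=13: [25, 18, 12, 11, 17, 41, 32]
t=14: [21, 48, 53, 52, 50, 29, 17]
t=15: [19, 23, 29, 29, 25, 26, 39]
t=16: [6, 6, 13, 13, 10, 12, 15]
t=17: [45, 45, 51, 52, 50, 52, 52]
t=18: [25, 25, 27, 28, 28, 28, 28]
t=19: [10, 9, 11, 13, 14, 14, 13]
t=20: [49, 48, 50, 52, 54, 54, 52]
t=21: [27, 27, 28, 29, 29, 29, 28]
t=22: [12, 12, 13, 14, 15, 14, 13]
t=23: [52, 52, 53, 54, 55, 54, 53]
t=24: [29, 29, 29, 30, 30, 30, 29]
t=25: [15, 15, 15, 16, 17, 16, 15]
t=26: [56, 56, 56, 57, 58, 57, 56]
t=27: [31, 31, 31, 31, 32, 31, 31]
t=28: [17, 17, 17, 17, 17, 17, 17]
t=29: [59, 59, 59, 59, 59, 59, 59]
t=30: [33, 33, 33, 33, 33, 33, 33]
t=31: [18, 18, 18, 18, 18, 18, 18]
t=32: [60, 60, 60, 60, 60, 60, 60]
t=33: [34, 34, 34, 34, 34, 34, 34]
t=34: [19, 19, 19, 19, 19, 19, 19]
t=35: [1, 1, 1, 1, 1, 1, 1]
t=36: [36, 36, 36, 36, 36, 36, 36]
t=37: [20, 20, 20, 20, 20, 20, 20]
t=38: [2, 2, 2, 2, 2, 2, 2]
t=39: [37, 37, 37, 37, 37, 37, 37]
t=40: [20, 20, 20, 20, 20, 20, 20]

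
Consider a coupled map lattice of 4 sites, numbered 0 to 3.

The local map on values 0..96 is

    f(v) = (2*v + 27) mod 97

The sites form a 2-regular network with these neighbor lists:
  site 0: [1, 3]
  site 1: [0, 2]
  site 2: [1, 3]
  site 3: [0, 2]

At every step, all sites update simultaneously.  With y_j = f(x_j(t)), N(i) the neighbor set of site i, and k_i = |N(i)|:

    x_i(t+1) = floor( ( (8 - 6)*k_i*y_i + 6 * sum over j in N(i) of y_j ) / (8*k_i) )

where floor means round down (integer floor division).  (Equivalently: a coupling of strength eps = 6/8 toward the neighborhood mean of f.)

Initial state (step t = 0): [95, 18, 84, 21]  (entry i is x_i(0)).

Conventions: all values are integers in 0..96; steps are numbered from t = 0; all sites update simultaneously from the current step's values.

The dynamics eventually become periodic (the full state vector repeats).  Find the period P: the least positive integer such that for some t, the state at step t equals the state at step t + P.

Simulating step by step:
t=0: [95, 18, 84, 21]
t=1: [55, 24, 49, 26]
t=2: [67, 44, 64, 45]
t=3: [30, 50, 28, 50]
t=4: [44, 71, 43, 71]
t=5: [58, 30, 58, 30]
t=6: [76, 56, 76, 56]
t=7: [52, 72, 52, 72]
t=8: [64, 44, 64, 44]
t=9: [28, 48, 28, 48]
t=10: [40, 68, 40, 68]
t=11: [52, 24, 52, 24]
t=12: [64, 44, 64, 44]

Answer: 4
Key observation: The state at step 8, [64, 44, 64, 44], reappears at step 12 — and no state repeats earlier — so the cycle the system enters has period 4.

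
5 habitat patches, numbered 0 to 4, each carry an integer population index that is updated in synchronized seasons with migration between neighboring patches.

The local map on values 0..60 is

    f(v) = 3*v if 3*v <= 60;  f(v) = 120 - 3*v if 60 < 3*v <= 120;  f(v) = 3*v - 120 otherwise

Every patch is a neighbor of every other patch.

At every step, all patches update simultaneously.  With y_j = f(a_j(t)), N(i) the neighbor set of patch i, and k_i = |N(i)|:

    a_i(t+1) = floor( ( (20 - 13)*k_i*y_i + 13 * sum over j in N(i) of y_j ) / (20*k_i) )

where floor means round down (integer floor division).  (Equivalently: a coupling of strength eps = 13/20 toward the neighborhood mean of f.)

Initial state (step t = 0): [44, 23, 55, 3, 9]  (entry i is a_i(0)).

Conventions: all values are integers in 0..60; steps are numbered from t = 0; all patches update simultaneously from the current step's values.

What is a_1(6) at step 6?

Answer: a_1(6) = 28

Derivation:
t=0: [44, 23, 55, 3, 9]
t=1: [25, 32, 31, 25, 28]
t=2: [37, 33, 33, 37, 35]
t=3: [13, 16, 16, 13, 15]
t=4: [42, 44, 44, 42, 44]
t=5: [8, 10, 10, 8, 10]
t=6: [26, 28, 28, 26, 28]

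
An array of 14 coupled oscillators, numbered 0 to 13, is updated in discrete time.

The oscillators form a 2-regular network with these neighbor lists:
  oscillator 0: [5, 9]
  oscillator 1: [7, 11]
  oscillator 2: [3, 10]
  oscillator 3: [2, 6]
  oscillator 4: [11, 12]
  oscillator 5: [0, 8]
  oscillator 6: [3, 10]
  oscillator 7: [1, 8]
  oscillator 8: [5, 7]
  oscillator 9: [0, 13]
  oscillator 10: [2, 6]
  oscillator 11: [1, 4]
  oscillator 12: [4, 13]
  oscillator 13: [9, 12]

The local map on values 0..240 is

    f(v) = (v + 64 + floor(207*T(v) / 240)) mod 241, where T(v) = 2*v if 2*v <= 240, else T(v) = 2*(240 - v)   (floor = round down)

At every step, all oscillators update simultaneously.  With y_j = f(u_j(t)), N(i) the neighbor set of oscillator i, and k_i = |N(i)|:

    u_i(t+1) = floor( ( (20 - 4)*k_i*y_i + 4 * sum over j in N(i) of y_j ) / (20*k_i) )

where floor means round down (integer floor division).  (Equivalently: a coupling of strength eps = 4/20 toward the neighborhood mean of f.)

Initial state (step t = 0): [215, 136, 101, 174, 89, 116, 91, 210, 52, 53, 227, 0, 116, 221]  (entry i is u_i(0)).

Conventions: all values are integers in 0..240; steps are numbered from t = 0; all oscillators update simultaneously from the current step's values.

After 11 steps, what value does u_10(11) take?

Simulating step by step:
t=0: [215, 136, 101, 174, 89, 116, 91, 210, 52, 53, 227, 0, 116, 221]
t=1: [99, 125, 96, 104, 72, 139, 74, 101, 186, 182, 74, 71, 125, 95]
t=2: [97, 128, 80, 95, 31, 128, 32, 103, 105, 101, 30, 29, 126, 89]
t=3: [93, 139, 55, 84, 147, 134, 143, 107, 111, 93, 135, 143, 137, 76]
t=4: [82, 133, 189, 75, 131, 131, 125, 117, 125, 71, 145, 133, 125, 45]
t=5: [52, 140, 95, 46, 142, 132, 132, 141, 145, 36, 129, 140, 149, 165]
t=6: [194, 134, 98, 173, 133, 146, 146, 133, 132, 161, 136, 134, 127, 122]
t=7: [101, 139, 96, 110, 140, 128, 129, 140, 139, 120, 132, 139, 144, 144]
t=8: [107, 135, 93, 120, 134, 138, 140, 135, 136, 143, 135, 135, 132, 133]
t=9: [118, 139, 89, 141, 139, 134, 136, 138, 137, 131, 132, 139, 140, 139]
t=10: [143, 136, 79, 127, 135, 139, 137, 136, 137, 141, 133, 136, 135, 136]
t=11: [133, 138, 58, 132, 138, 135, 138, 137, 137, 134, 129, 138, 138, 137]

Answer: u_10(11) = 129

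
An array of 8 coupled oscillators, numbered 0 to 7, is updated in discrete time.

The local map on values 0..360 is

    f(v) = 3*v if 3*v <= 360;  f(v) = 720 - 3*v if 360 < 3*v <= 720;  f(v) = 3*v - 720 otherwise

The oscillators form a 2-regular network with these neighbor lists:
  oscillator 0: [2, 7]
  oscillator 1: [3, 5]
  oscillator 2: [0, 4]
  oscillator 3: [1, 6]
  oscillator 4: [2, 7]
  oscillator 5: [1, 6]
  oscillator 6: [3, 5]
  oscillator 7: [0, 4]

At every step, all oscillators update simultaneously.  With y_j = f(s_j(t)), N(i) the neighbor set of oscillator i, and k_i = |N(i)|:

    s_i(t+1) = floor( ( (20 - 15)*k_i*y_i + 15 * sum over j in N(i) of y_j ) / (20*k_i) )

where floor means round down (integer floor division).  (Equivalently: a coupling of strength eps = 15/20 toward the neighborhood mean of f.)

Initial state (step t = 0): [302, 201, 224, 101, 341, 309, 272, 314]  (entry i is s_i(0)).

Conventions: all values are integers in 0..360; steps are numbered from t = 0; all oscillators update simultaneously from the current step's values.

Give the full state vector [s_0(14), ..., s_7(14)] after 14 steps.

Simulating step by step:
t=0: [302, 201, 224, 101, 341, 309, 272, 314]
t=1: [147, 220, 195, 155, 177, 131, 215, 238]
t=2: [122, 233, 209, 114, 100, 132, 237, 177]
t=3: [194, 255, 268, 96, 180, 92, 252, 292]
t=4: [124, 222, 140, 102, 135, 99, 220, 158]
t=5: [291, 239, 323, 119, 283, 117, 241, 310]
t=6: [210, 266, 168, 91, 204, 90, 266, 158]
t=7: [195, 223, 128, 126, 200, 126, 223, 135]
t=8: [277, 269, 179, 123, 274, 123, 269, 174]
t=9: [170, 285, 125, 153, 168, 153, 285, 129]
t=10: [306, 229, 246, 166, 308, 166, 229, 243]
t=11: [59, 174, 155, 80, 61, 80, 174, 153]
t=12: [237, 229, 198, 208, 239, 208, 229, 200]
t=13: [94, 80, 36, 48, 93, 48, 80, 34]
t=14: [149, 168, 237, 216, 148, 216, 168, 235]

Answer: [149, 168, 237, 216, 148, 216, 168, 235]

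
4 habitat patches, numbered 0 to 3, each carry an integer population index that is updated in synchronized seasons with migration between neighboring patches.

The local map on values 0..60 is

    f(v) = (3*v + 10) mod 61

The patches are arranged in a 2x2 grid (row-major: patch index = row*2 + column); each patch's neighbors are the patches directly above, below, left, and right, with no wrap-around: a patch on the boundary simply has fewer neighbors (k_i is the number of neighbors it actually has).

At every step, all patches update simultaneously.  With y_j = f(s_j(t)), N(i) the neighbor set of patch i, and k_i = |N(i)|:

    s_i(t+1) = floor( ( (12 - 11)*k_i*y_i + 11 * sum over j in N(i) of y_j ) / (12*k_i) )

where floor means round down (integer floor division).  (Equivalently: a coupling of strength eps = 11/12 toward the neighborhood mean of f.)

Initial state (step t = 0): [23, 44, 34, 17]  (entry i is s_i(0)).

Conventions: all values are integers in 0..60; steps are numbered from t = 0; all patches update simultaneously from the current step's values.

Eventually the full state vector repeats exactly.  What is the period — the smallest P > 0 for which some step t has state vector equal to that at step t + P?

Answer: 10
Key observation: The state at step 27, [48, 48, 48, 48], reappears at step 37 — and no state repeats earlier — so the cycle the system enters has period 10.

Derivation:
t=0: [23, 44, 34, 17]
t=1: [34, 9, 12, 32]
t=2: [42, 47, 47, 41]
t=3: [27, 13, 13, 27]
t=4: [47, 31, 31, 47]
t=5: [40, 30, 30, 40]
t=6: [36, 10, 10, 36]
t=7: [41, 55, 55, 41]
t=8: [49, 14, 14, 49]
t=9: [50, 36, 36, 50]
t=10: [55, 39, 39, 55]
t=11: [9, 49, 49, 9]
t=12: [35, 36, 36, 35]
t=13: [56, 54, 54, 56]
t=14: [50, 55, 55, 50]
t=15: [51, 39, 39, 51]
t=16: [8, 38, 38, 8]
t=17: [4, 31, 31, 4]
t=18: [40, 23, 23, 40]
t=19: [17, 8, 8, 17]
t=20: [31, 2, 2, 31]
t=21: [18, 39, 39, 18]
t=22: [4, 3, 3, 4]
t=23: [19, 21, 21, 19]
t=24: [11, 6, 6, 11]
t=25: [29, 41, 41, 29]
t=26: [13, 33, 33, 13]
t=27: [48, 48, 48, 48]
t=28: [32, 32, 32, 32]
t=29: [45, 45, 45, 45]
t=30: [23, 23, 23, 23]
t=31: [18, 18, 18, 18]
t=32: [3, 3, 3, 3]
t=33: [19, 19, 19, 19]
t=34: [6, 6, 6, 6]
t=35: [28, 28, 28, 28]
t=36: [33, 33, 33, 33]
t=37: [48, 48, 48, 48]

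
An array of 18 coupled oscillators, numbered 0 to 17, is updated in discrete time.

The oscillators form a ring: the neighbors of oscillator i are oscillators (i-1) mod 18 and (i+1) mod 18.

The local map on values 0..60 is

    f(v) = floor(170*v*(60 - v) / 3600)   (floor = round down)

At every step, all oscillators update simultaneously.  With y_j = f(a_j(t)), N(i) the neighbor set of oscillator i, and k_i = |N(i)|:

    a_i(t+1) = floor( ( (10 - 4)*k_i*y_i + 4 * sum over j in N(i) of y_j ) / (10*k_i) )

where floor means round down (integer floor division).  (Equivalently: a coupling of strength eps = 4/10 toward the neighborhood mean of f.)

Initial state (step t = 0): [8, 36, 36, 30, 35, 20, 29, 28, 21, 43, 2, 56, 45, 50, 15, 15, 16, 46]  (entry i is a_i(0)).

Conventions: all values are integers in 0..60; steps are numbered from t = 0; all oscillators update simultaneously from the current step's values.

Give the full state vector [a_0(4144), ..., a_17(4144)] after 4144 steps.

Answer: [39, 39, 38, 38, 38, 38, 38, 38, 38, 37, 37, 37, 38, 39, 39, 40, 40, 40]
Key observation: The state at step 6, [39, 39, 38, 38, 38, 38, 38, 38, 38, 37, 37, 37, 38, 39, 39, 40, 40, 40], reappears at step 8: the system is in a cycle of period 2 from step 6 on.  Therefore the state at step 4144 equals the state at step 6 + ((4144 - 6) mod 2) = 6, which is [39, 39, 38, 38, 38, 38, 38, 38, 38, 37, 37, 37, 38, 39, 39, 40, 40, 40].

Derivation:
t=0: [8, 36, 36, 30, 35, 20, 29, 28, 21, 43, 2, 56, 45, 50, 15, 15, 16, 46]
t=1: [25, 35, 40, 41, 40, 38, 41, 41, 38, 29, 11, 13, 25, 26, 29, 31, 32, 28]
t=2: [41, 40, 37, 36, 37, 38, 36, 36, 39, 38, 29, 30, 38, 41, 41, 42, 42, 41]
t=3: [36, 37, 39, 40, 39, 39, 39, 39, 38, 39, 41, 41, 39, 36, 35, 35, 35, 35]
t=4: [40, 39, 38, 37, 37, 38, 38, 38, 38, 37, 36, 36, 38, 39, 40, 41, 41, 40]
t=5: [37, 38, 39, 39, 39, 39, 39, 39, 39, 39, 40, 39, 39, 38, 37, 36, 36, 36]
t=6: [39, 39, 38, 38, 38, 38, 38, 38, 38, 37, 37, 37, 38, 39, 39, 40, 40, 40]
t=7: [37, 38, 38, 39, 39, 39, 39, 39, 39, 39, 40, 39, 39, 38, 37, 37, 37, 37]
t=8: [39, 39, 38, 38, 38, 38, 38, 38, 38, 37, 37, 37, 38, 39, 39, 40, 40, 40]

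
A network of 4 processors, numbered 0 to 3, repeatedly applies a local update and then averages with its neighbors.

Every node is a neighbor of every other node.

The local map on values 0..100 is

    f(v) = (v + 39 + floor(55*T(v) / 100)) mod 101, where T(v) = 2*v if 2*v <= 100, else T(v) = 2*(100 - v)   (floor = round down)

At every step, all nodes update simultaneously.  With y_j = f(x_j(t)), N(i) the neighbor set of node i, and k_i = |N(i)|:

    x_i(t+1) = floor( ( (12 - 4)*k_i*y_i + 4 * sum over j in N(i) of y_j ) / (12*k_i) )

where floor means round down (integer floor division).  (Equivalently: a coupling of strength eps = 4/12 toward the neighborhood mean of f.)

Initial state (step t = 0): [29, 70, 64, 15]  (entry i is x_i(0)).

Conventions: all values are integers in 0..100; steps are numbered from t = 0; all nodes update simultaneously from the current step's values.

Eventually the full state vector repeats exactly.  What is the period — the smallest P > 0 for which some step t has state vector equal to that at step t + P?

Answer: 6
Key observation: The state at step 5, [39, 39, 39, 39], reappears at step 11 — and no state repeats earlier — so the cycle the system enters has period 6.

Derivation:
t=0: [29, 70, 64, 15]
t=1: [82, 50, 50, 66]
t=2: [40, 42, 42, 41]
t=3: [23, 25, 25, 24]
t=4: [88, 90, 90, 89]
t=5: [39, 39, 39, 39]
t=6: [19, 19, 19, 19]
t=7: [78, 78, 78, 78]
t=8: [40, 40, 40, 40]
t=9: [22, 22, 22, 22]
t=10: [85, 85, 85, 85]
t=11: [39, 39, 39, 39]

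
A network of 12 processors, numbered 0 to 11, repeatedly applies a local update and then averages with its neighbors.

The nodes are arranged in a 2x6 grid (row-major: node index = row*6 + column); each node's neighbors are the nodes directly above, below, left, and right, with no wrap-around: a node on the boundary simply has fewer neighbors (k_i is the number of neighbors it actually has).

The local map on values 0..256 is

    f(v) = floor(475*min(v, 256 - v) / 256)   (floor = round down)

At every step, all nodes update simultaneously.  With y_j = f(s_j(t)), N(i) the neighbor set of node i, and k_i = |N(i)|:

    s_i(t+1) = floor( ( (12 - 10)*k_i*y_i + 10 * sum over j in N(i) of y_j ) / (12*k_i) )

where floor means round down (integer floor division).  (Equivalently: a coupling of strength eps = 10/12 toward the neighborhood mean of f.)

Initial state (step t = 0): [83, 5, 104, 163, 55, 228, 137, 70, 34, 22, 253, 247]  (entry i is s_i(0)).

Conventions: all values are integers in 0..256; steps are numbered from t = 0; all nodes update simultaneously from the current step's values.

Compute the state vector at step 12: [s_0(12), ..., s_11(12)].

Simulating step by step:
t=0: [83, 5, 104, 163, 55, 228, 137, 70, 34, 22, 253, 247]
t=1: [121, 133, 99, 121, 80, 57, 154, 102, 110, 73, 44, 26]
t=2: [211, 203, 212, 166, 138, 99, 203, 204, 174, 163, 105, 85]
t=3: [95, 88, 129, 158, 187, 186, 90, 112, 122, 170, 184, 183]
t=4: [166, 198, 197, 175, 144, 131, 187, 188, 204, 176, 139, 131]
t=5: [125, 129, 116, 153, 200, 221, 143, 112, 122, 153, 198, 225]
t=6: [223, 220, 216, 173, 117, 77, 217, 220, 207, 177, 115, 80]
t=7: [67, 66, 98, 147, 177, 175, 64, 74, 94, 151, 177, 172]
t=8: [120, 143, 168, 178, 162, 150, 128, 137, 171, 177, 161, 149]
t=9: [222, 202, 168, 158, 172, 187, 223, 204, 173, 156, 173, 188]
t=10: [77, 106, 148, 169, 154, 138, 76, 103, 149, 166, 155, 138]
t=11: [164, 180, 187, 181, 188, 205, 162, 180, 187, 179, 190, 205]
t=12: [159, 145, 134, 133, 119, 107, 158, 146, 135, 131, 120, 105]

Answer: [159, 145, 134, 133, 119, 107, 158, 146, 135, 131, 120, 105]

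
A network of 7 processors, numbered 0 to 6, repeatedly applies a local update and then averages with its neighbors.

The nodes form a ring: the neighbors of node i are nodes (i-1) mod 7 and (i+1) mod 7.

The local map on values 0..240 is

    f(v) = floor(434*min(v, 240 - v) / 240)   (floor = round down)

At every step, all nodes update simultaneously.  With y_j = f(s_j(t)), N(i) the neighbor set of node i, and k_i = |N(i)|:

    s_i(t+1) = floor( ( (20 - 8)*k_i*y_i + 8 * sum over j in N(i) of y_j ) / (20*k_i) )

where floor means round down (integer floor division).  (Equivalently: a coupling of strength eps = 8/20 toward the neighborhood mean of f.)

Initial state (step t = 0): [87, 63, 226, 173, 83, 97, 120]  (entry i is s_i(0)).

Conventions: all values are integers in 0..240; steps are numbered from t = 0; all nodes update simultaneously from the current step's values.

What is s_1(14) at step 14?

Answer: s_1(14) = 178

Derivation:
t=0: [87, 63, 226, 173, 83, 97, 120]
t=1: [160, 104, 61, 107, 149, 178, 196]
t=2: [139, 163, 142, 170, 159, 115, 98]
t=3: [172, 155, 159, 140, 154, 188, 184]
t=4: [124, 145, 154, 168, 147, 107, 103]
t=5: [196, 175, 153, 142, 165, 186, 192]
t=6: [88, 117, 153, 164, 135, 102, 86]
t=7: [168, 189, 163, 151, 177, 179, 161]
t=8: [124, 109, 133, 146, 121, 117, 133]
t=9: [203, 198, 189, 183, 205, 208, 199]
t=10: [69, 76, 90, 92, 69, 61, 69]
t=11: [126, 139, 157, 156, 129, 115, 121]
t=12: [203, 180, 156, 160, 191, 207, 211]
t=13: [71, 108, 141, 134, 93, 63, 56]
t=14: [136, 178, 184, 184, 161, 121, 108]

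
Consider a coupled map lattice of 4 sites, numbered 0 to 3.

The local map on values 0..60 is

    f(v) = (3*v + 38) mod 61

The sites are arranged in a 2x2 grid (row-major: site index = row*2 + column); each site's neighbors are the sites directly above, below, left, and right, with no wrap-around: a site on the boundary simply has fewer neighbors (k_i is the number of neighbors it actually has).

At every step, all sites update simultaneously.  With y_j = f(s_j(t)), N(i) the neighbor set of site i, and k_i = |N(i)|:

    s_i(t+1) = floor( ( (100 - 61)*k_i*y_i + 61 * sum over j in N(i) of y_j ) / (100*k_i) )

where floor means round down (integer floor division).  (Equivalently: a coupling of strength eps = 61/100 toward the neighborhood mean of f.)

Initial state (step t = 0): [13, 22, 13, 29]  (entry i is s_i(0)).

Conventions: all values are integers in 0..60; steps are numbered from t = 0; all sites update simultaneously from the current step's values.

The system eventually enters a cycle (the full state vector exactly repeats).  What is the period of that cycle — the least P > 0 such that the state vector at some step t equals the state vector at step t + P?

Answer: 10
Key observation: The state at step 93, [35, 35, 18, 18], reappears at step 103 — and no state repeats earlier — so the cycle the system enters has period 10.

Derivation:
t=0: [13, 22, 13, 29]
t=1: [24, 22, 12, 19]
t=2: [36, 42, 30, 30]
t=3: [24, 25, 11, 16]
t=4: [38, 42, 26, 28]
t=5: [41, 25, 30, 29]
t=6: [32, 33, 15, 18]
t=7: [15, 18, 21, 23]
t=8: [30, 32, 36, 39]
t=9: [13, 16, 21, 23]
t=10: [26, 28, 34, 37]
t=11: [26, 25, 32, 16]
t=12: [40, 44, 29, 29]
t=13: [29, 30, 13, 16]
t=14: [7, 10, 14, 16]
t=15: [30, 28, 33, 17]
t=16: [6, 10, 16, 15]
t=17: [31, 26, 33, 18]
t=18: [24, 33, 18, 33]
t=19: [33, 25, 31, 19]
t=20: [24, 35, 18, 31]
t=21: [34, 25, 29, 19]
t=22: [23, 36, 17, 30]
t=23: [33, 25, 26, 18]
t=24: [38, 34, 35, 44]
t=25: [23, 30, 31, 30]
t=26: [22, 18, 19, 6]
t=27: [36, 42, 43, 41]
t=28: [35, 35, 36, 41]
t=29: [21, 26, 27, 28]
t=30: [50, 33, 34, 34]
t=31: [12, 12, 14, 17]
t=32: [14, 17, 19, 20]
t=33: [26, 28, 30, 33]
t=34: [23, 21, 23, 7]
t=35: [44, 47, 49, 49]
t=36: [36, 37, 16, 18]
t=37: [25, 27, 26, 27]
t=38: [54, 56, 55, 57]
t=39: [19, 22, 20, 23]
t=40: [37, 41, 38, 42]
t=41: [31, 36, 32, 37]
t=42: [14, 20, 15, 21]
t=43: [25, 32, 26, 33]
t=44: [40, 25, 41, 26]
t=45: [41, 48, 42, 49]
t=46: [46, 35, 28, 31]
t=47: [27, 27, 19, 9]
t=48: [50, 41, 32, 29]
t=49: [17, 17, 7, 16]
t=50: [37, 27, 39, 36]
t=51: [38, 38, 28, 37]
t=52: [20, 29, 17, 19]
t=53: [23, 22, 32, 22]
t=54: [34, 43, 31, 33]
t=55: [23, 27, 13, 22]
t=56: [40, 49, 33, 39]
t=57: [19, 21, 26, 18]
t=58: [42, 35, 41, 41]
t=59: [34, 32, 39, 33]
t=60: [20, 14, 22, 19]
t=61: [33, 29, 38, 32]
t=62: [15, 9, 19, 14]
t=63: [20, 14, 25, 19]
t=64: [36, 29, 41, 34]
t=65: [22, 13, 28, 19]
t=66: [21, 29, 23, 18]
t=67: [30, 22, 39, 27]
t=68: [25, 36, 32, 45]
t=69: [31, 40, 36, 30]
t=70: [21, 18, 13, 20]
t=71: [29, 35, 29, 28]
t=72: [8, 9, 2, 7]
t=73: [15, 19, 35, 37]
t=74: [25, 28, 23, 27]
t=75: [34, 33, 51, 36]
t=76: [14, 18, 15, 16]
t=77: [23, 25, 22, 25]
t=78: [46, 50, 46, 49]
t=79: [39, 19, 38, 18]
t=80: [32, 32, 31, 31]
t=81: [11, 11, 9, 9]
t=82: [8, 8, 5, 5]
t=83: [16, 16, 37, 37]
t=84: [25, 25, 26, 26]
t=85: [52, 52, 54, 54]
t=86: [12, 12, 15, 15]
t=87: [15, 15, 19, 19]
t=88: [25, 25, 30, 30]
t=89: [37, 37, 20, 20]
t=90: [30, 30, 33, 33]
t=91: [8, 8, 12, 12]
t=92: [4, 4, 9, 9]
t=93: [35, 35, 18, 18]
t=94: [24, 24, 27, 27]
t=95: [51, 51, 55, 55]
t=96: [11, 11, 16, 16]
t=97: [14, 14, 20, 20]
t=98: [24, 24, 31, 31]
t=99: [36, 36, 21, 21]
t=100: [28, 28, 35, 35]
t=101: [6, 6, 14, 14]
t=102: [44, 44, 30, 30]
t=103: [35, 35, 18, 18]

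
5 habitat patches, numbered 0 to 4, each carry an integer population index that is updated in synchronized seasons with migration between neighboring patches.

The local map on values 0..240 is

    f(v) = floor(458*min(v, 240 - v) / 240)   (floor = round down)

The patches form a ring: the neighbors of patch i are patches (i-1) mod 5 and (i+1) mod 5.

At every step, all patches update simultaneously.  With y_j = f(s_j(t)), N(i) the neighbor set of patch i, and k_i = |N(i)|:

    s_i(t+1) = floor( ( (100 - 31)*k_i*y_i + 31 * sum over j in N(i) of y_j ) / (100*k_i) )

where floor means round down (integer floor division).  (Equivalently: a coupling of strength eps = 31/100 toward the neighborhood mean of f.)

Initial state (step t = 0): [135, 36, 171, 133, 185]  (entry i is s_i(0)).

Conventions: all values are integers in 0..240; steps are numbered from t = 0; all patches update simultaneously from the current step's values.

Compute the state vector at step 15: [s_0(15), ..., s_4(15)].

Answer: [152, 167, 173, 144, 131]

Derivation:
t=0: [135, 36, 171, 133, 185]
t=1: [164, 98, 132, 177, 134]
t=2: [160, 183, 189, 146, 180]
t=3: [139, 113, 111, 156, 129]
t=4: [198, 210, 203, 175, 200]
t=5: [75, 62, 76, 108, 84]
t=6: [141, 126, 150, 189, 164]
t=7: [185, 205, 166, 115, 144]
t=8: [110, 83, 141, 201, 176]
t=9: [187, 170, 165, 99, 128]
t=10: [123, 129, 148, 184, 191]
t=11: [200, 207, 169, 114, 115]
t=12: [95, 75, 136, 204, 196]
t=13: [159, 157, 169, 90, 95]
t=14: [158, 153, 144, 166, 175]
t=15: [152, 167, 173, 144, 131]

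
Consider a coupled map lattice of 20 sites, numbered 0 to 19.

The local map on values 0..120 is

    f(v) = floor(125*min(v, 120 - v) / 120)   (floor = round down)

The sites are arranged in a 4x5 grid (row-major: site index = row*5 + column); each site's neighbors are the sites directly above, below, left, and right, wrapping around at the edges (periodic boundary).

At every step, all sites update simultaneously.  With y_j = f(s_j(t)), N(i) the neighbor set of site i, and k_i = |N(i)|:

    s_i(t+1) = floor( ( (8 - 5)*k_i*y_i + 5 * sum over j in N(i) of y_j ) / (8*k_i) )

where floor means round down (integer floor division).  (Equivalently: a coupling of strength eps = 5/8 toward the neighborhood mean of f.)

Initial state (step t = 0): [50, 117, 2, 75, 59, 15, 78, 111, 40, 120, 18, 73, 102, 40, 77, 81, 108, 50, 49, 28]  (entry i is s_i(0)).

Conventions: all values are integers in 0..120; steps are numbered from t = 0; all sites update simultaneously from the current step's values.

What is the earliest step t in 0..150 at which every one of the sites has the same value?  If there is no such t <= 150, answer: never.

Answer: 14
Key observation: Synchronization is absorbing here: once all sites are equal they stay equal, and step 14 is the first all-equal step.

Derivation:
t=0: [50, 117, 2, 75, 59, 15, 78, 111, 40, 120, 18, 73, 102, 40, 77, 81, 108, 50, 49, 28]  (not all equal)
t=1: [38, 18, 17, 41, 42, 23, 27, 19, 30, 25, 29, 32, 30, 39, 30, 32, 26, 32, 45, 41]  (not all equal)
t=2: [32, 24, 23, 37, 39, 27, 25, 23, 31, 29, 30, 30, 31, 36, 33, 33, 28, 31, 41, 39]  (not all equal)
t=3: [32, 26, 27, 35, 37, 29, 26, 26, 32, 32, 31, 30, 31, 35, 34, 33, 29, 31, 38, 38]  (not all equal)
t=4: [32, 28, 29, 35, 36, 30, 28, 28, 33, 33, 32, 30, 31, 35, 35, 33, 30, 32, 36, 37]  (not all equal)
t=5: [32, 30, 31, 35, 35, 31, 29, 30, 33, 34, 33, 31, 32, 35, 35, 33, 31, 32, 36, 36]  (not all equal)
t=6: [33, 31, 32, 35, 35, 32, 30, 31, 34, 34, 33, 32, 33, 35, 35, 34, 32, 33, 36, 36]  (not all equal)
t=7: [34, 32, 33, 35, 35, 33, 31, 32, 34, 35, 34, 33, 33, 35, 35, 34, 33, 34, 36, 36]  (not all equal)
t=8: [34, 33, 34, 35, 36, 34, 32, 33, 35, 35, 34, 33, 34, 35, 36, 35, 34, 34, 36, 36]  (not all equal)
t=9: [35, 34, 34, 36, 36, 34, 33, 34, 35, 36, 35, 34, 34, 36, 36, 35, 34, 35, 36, 36]  (not all equal)
t=10: [35, 35, 35, 36, 36, 35, 34, 35, 36, 36, 35, 35, 35, 36, 36, 36, 35, 35, 36, 36]  (not all equal)
t=11: [36, 35, 36, 36, 36, 36, 35, 36, 36, 36, 36, 35, 36, 36, 36, 36, 36, 36, 36, 37]  (not all equal)
t=12: [36, 36, 36, 37, 37, 36, 36, 36, 37, 37, 36, 36, 36, 37, 37, 37, 36, 37, 37, 37]  (not all equal)
t=13: [37, 37, 37, 37, 37, 37, 37, 37, 37, 37, 37, 37, 37, 37, 37, 37, 37, 37, 38, 38]  (not all equal)
t=14: [38, 38, 38, 38, 38, 38, 38, 38, 38, 38, 38, 38, 38, 38, 38, 38, 38, 38, 38, 38]  (all equal)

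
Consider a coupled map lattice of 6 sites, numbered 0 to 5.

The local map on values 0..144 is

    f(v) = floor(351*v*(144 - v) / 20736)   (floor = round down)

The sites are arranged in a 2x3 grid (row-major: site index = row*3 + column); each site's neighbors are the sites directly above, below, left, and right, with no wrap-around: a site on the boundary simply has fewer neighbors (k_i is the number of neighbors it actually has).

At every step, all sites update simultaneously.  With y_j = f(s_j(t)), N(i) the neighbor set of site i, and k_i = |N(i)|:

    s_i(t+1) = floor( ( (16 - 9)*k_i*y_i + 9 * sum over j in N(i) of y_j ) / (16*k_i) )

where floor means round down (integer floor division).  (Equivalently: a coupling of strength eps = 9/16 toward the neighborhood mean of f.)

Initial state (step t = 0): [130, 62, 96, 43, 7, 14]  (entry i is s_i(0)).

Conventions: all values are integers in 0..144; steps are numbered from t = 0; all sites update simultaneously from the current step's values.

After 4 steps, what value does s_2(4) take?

Simulating step by step:
t=0: [130, 62, 96, 43, 7, 14]
t=1: [57, 60, 66, 44, 42, 39]
t=2: [81, 82, 81, 75, 74, 74]
t=3: [86, 86, 86, 86, 86, 86]
t=4: [84, 84, 84, 84, 84, 84]

Answer: s_2(4) = 84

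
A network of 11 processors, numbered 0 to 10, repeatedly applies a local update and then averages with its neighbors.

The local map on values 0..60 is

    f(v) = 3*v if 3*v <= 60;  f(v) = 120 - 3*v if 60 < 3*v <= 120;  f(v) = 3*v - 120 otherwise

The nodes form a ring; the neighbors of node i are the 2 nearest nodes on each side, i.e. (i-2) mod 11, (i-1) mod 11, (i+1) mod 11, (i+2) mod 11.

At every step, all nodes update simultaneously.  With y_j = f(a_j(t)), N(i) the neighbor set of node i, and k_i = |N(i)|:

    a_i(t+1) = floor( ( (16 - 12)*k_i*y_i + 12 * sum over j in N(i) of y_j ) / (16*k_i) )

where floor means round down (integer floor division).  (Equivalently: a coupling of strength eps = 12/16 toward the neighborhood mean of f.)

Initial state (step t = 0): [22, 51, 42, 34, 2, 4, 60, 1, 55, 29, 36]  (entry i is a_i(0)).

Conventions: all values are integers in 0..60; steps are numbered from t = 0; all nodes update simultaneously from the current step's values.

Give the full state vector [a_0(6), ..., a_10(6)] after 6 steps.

Answer: [18, 15, 12, 8, 6, 5, 8, 11, 15, 18, 20]

Derivation:
t=0: [22, 51, 42, 34, 2, 4, 60, 1, 55, 29, 36]
t=1: [29, 25, 22, 15, 19, 19, 27, 28, 31, 29, 33]
t=2: [36, 39, 47, 51, 50, 47, 42, 38, 30, 30, 31]
t=3: [18, 18, 19, 22, 22, 19, 17, 17, 20, 21, 20]
t=4: [56, 55, 54, 55, 54, 53, 54, 54, 56, 56, 57]
t=5: [46, 46, 44, 42, 42, 41, 42, 43, 46, 47, 48]
t=6: [18, 15, 12, 8, 6, 5, 8, 11, 15, 18, 20]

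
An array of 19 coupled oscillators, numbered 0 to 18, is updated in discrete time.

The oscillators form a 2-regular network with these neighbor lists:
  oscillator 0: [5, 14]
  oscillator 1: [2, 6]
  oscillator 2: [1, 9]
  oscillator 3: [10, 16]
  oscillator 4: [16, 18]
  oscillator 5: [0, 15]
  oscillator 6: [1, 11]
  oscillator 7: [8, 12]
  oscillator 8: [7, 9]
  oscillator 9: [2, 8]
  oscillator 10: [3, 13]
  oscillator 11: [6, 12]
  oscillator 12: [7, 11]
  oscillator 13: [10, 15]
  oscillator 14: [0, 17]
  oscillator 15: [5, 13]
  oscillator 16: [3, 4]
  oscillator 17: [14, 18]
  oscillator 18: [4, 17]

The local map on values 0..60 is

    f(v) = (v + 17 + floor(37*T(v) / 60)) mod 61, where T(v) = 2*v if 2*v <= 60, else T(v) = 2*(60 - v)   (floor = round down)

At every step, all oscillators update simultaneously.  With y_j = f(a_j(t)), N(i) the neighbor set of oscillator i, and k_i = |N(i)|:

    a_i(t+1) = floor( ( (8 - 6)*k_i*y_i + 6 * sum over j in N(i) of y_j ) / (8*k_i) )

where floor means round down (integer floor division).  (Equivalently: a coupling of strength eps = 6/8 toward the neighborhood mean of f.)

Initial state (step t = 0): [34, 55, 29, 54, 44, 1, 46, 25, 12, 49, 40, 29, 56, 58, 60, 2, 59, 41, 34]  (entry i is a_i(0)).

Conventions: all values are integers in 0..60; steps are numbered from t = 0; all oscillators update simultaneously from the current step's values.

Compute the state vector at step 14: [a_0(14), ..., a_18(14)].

Answer: [36, 52, 52, 55, 36, 43, 52, 54, 53, 52, 55, 53, 54, 56, 57, 36, 56, 36, 43]

Derivation:
t=0: [34, 55, 29, 54, 44, 1, 46, 25, 12, 49, 40, 29, 56, 58, 60, 2, 59, 41, 34]
t=1: [18, 18, 18, 17, 19, 20, 18, 24, 21, 28, 17, 18, 15, 19, 19, 18, 17, 19, 20]
t=2: [36, 57, 42, 54, 35, 42, 57, 21, 10, 26, 55, 54, 37, 56, 58, 36, 55, 36, 44]
t=3: [18, 17, 16, 17, 18, 20, 16, 23, 15, 25, 16, 18, 12, 18, 19, 18, 18, 18, 20]
t=4: [36, 52, 37, 54, 35, 42, 54, 36, 19, 41, 54, 49, 34, 55, 57, 35, 55, 36, 42]
t=5: [18, 18, 19, 17, 19, 20, 17, 35, 30, 35, 17, 19, 20, 18, 19, 19, 18, 18, 20]
t=6: [36, 56, 44, 55, 36, 43, 57, 13, 21, 36, 55, 35, 30, 56, 57, 36, 56, 36, 43]
t=7: [18, 17, 18, 16, 18, 20, 17, 20, 25, 13, 16, 19, 30, 18, 19, 18, 18, 18, 20]
t=8: [36, 55, 51, 53, 35, 42, 55, 12, 20, 37, 53, 43, 27, 55, 57, 35, 55, 36, 42]
t=9: [18, 17, 18, 17, 19, 20, 17, 16, 24, 12, 17, 17, 27, 18, 19, 19, 18, 18, 20]
t=10: [36, 55, 50, 55, 36, 43, 54, 22, 37, 35, 55, 39, 43, 56, 57, 36, 56, 36, 43]
t=11: [18, 17, 18, 16, 18, 20, 18, 16, 15, 19, 16, 18, 14, 18, 19, 18, 18, 18, 20]
t=12: [36, 56, 56, 53, 35, 42, 55, 49, 54, 54, 53, 53, 52, 55, 57, 35, 55, 36, 42]
t=13: [18, 16, 16, 17, 19, 20, 16, 17, 17, 16, 17, 17, 17, 18, 19, 19, 18, 18, 20]
t=14: [36, 52, 52, 55, 36, 43, 52, 54, 53, 52, 55, 53, 54, 56, 57, 36, 56, 36, 43]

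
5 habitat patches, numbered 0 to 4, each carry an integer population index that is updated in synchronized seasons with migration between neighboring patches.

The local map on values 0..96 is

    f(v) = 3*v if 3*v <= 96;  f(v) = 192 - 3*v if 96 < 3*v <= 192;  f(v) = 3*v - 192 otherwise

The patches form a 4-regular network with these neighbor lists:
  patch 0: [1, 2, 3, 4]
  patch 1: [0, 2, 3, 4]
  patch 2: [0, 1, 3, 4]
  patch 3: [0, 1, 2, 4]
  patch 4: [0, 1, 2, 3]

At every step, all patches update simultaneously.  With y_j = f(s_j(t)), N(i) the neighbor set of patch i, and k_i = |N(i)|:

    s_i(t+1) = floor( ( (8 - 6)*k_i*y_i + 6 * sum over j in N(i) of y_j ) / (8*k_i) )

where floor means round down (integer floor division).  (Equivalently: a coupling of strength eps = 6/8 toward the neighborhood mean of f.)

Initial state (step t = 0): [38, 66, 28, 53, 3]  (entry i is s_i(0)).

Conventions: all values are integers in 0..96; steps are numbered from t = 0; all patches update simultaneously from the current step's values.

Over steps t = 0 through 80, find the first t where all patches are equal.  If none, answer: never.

Simulating step by step:
t=0: [38, 66, 28, 53, 3]  (not all equal)
t=1: [44, 39, 44, 41, 39]  (not all equal)
t=2: [67, 68, 67, 67, 68]  (not all equal)
t=3: [10, 10, 10, 10, 10]  (all equal)

Answer: 3
Key observation: Synchronization is absorbing here: once all patches are equal they stay equal, and step 3 is the first all-equal step.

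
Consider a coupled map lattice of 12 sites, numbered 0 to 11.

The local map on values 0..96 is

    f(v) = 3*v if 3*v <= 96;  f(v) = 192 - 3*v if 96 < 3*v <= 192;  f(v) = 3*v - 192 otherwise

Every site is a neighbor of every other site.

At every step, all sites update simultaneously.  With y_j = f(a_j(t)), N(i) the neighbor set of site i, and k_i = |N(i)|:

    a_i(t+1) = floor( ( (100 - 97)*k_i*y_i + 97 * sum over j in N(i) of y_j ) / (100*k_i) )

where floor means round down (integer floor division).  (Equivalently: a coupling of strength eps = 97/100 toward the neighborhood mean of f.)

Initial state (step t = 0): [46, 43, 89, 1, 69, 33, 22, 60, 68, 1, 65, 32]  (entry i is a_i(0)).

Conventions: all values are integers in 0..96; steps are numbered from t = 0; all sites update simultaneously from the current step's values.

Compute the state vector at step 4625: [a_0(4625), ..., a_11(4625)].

Simulating step by step:
t=0: [46, 43, 89, 1, 69, 33, 22, 60, 68, 1, 65, 32]
t=1: [40, 39, 39, 43, 42, 38, 39, 42, 42, 43, 43, 38]
t=2: [69, 69, 69, 70, 70, 69, 69, 70, 70, 70, 70, 69]
t=3: [16, 16, 16, 16, 16, 16, 16, 16, 16, 16, 16, 16]
t=4: [48, 48, 48, 48, 48, 48, 48, 48, 48, 48, 48, 48]
t=5: [48, 48, 48, 48, 48, 48, 48, 48, 48, 48, 48, 48]

Answer: [48, 48, 48, 48, 48, 48, 48, 48, 48, 48, 48, 48]
Key observation: The state at step 4, [48, 48, 48, 48, 48, 48, 48, 48, 48, 48, 48, 48], reappears at step 5: the system is in a cycle of period 1 from step 4 on.  Therefore the state at step 4625 equals the state at step 4 + ((4625 - 4) mod 1) = 4, which is [48, 48, 48, 48, 48, 48, 48, 48, 48, 48, 48, 48].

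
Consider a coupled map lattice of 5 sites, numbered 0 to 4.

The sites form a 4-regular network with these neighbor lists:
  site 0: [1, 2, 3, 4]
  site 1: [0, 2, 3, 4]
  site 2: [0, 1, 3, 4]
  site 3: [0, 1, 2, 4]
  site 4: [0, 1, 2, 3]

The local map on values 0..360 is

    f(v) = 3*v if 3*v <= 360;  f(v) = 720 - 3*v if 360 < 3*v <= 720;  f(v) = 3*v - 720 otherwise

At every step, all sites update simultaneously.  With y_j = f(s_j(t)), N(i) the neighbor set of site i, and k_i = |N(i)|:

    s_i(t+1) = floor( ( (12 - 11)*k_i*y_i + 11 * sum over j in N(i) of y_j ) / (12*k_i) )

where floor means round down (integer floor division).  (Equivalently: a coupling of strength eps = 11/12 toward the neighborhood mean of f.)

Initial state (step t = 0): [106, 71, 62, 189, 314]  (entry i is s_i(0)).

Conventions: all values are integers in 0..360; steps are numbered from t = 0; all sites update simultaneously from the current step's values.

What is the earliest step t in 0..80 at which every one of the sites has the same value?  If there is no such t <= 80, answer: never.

Answer: 6
Key observation: Synchronization is absorbing here: once all sites are equal they stay equal, and step 6 is the first all-equal step.

Derivation:
t=0: [106, 71, 62, 189, 314]  (not all equal)
t=1: [203, 219, 223, 227, 217]  (not all equal)
t=2: [60, 67, 68, 70, 66]  (not all equal)
t=3: [201, 198, 197, 196, 198]  (not all equal)
t=4: [127, 126, 125, 125, 126]  (not all equal)
t=5: [343, 342, 342, 342, 342]  (not all equal)
t=6: [306, 306, 306, 306, 306]  (all equal)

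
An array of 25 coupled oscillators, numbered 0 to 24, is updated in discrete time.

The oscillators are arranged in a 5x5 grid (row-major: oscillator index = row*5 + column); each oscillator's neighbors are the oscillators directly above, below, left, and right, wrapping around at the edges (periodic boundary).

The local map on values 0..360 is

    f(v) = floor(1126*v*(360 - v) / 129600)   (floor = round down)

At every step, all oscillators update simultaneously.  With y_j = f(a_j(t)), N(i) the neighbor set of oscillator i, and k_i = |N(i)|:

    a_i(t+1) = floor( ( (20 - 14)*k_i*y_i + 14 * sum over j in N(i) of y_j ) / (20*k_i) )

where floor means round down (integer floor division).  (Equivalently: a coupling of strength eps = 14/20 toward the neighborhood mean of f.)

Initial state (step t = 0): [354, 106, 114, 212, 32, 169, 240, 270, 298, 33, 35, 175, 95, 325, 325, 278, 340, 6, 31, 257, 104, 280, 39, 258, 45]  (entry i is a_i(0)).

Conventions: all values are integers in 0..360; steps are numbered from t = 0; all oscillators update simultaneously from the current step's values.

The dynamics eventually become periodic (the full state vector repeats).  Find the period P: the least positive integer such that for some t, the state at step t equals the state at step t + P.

Simulating step by step:
t=0: [354, 106, 114, 212, 32, 169, 240, 270, 298, 33, 35, 175, 95, 325, 325, 278, 340, 6, 31, 257, 104, 280, 39, 258, 45]
t=1: [151, 193, 217, 207, 115, 164, 250, 215, 165, 137, 179, 193, 171, 128, 120, 167, 138, 88, 126, 157, 162, 168, 151, 171, 173]
t=2: [271, 269, 273, 270, 264, 268, 265, 267, 270, 263, 274, 270, 261, 263, 264, 276, 263, 250, 255, 269, 278, 276, 263, 274, 272]
t=3: [210, 209, 212, 210, 214, 213, 214, 214, 215, 217, 209, 215, 222, 221, 216, 206, 215, 228, 222, 214, 202, 209, 214, 213, 208]
t=4: [273, 272, 272, 271, 271, 271, 271, 270, 269, 270, 272, 270, 266, 267, 270, 273, 270, 266, 267, 271, 274, 273, 270, 271, 273]
t=5: [206, 207, 208, 209, 208, 208, 209, 211, 211, 210, 208, 211, 214, 214, 210, 207, 210, 214, 213, 209, 205, 207, 210, 209, 207]
t=6: [274, 274, 273, 273, 274, 274, 273, 273, 272, 273, 273, 273, 271, 271, 273, 274, 273, 271, 272, 273, 275, 274, 273, 273, 274]
t=7: [203, 204, 205, 205, 204, 205, 205, 206, 206, 205, 205, 206, 207, 207, 206, 204, 205, 207, 207, 205, 203, 204, 206, 205, 204]
t=8: [276, 276, 275, 275, 276, 276, 275, 275, 275, 275, 275, 275, 275, 275, 275, 276, 275, 275, 275, 275, 276, 275, 275, 275, 276]
t=9: [201, 202, 202, 202, 201, 202, 202, 203, 203, 202, 202, 203, 203, 203, 203, 202, 202, 203, 203, 202, 201, 202, 203, 202, 201]
t=10: [277, 277, 276, 276, 277, 277, 276, 276, 276, 276, 276, 276, 276, 276, 276, 277, 276, 276, 276, 276, 277, 276, 276, 276, 277]
t=11: [199, 200, 200, 200, 199, 200, 200, 201, 201, 200, 200, 201, 201, 201, 201, 200, 200, 201, 201, 200, 199, 200, 201, 200, 199]
t=12: [278, 278, 277, 277, 278, 278, 277, 277, 277, 277, 277, 277, 277, 277, 277, 278, 277, 277, 277, 277, 278, 277, 277, 277, 278]
t=13: [198, 198, 198, 198, 198, 198, 198, 199, 199, 198, 198, 199, 199, 199, 199, 198, 198, 199, 199, 198, 198, 198, 199, 198, 198]
t=14: [278, 278, 278, 278, 278, 278, 278, 278, 278, 278, 278, 278, 278, 278, 278, 278, 278, 278, 278, 278, 278, 278, 278, 278, 278]
t=15: [198, 198, 198, 198, 198, 198, 198, 198, 198, 198, 198, 198, 198, 198, 198, 198, 198, 198, 198, 198, 198, 198, 198, 198, 198]
t=16: [278, 278, 278, 278, 278, 278, 278, 278, 278, 278, 278, 278, 278, 278, 278, 278, 278, 278, 278, 278, 278, 278, 278, 278, 278]

Answer: 2
Key observation: The state at step 14, [278, 278, 278, 278, 278, 278, 278, 278, 278, 278, 278, 278, 278, 278, 278, 278, 278, 278, 278, 278, 278, 278, 278, 278, 278], reappears at step 16 — and no state repeats earlier — so the cycle the system enters has period 2.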